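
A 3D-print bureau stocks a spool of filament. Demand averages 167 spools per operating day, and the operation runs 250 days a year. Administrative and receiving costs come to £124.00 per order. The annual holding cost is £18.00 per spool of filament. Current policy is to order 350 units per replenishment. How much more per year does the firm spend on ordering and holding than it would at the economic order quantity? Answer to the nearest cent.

Annual demand D = 167 × 250 = 41,750.
EOQ = √(2DS/H) = √(2 × 41,750 × 124 / 18) ≈ 758.43.
Cost at Q* = (D/Q*)S + (Q*/2)H = √(2DSH) ≈ £13,651.81.
Cost at Q = 350: (41,750/350)×124 + (350/2)×18 = £14,791.43 + £3,150.00 = £17,941.43.
Excess = £17,941.43 − £13,651.81 = £4,289.62.

Extra cost ≈ £4,289.62 per year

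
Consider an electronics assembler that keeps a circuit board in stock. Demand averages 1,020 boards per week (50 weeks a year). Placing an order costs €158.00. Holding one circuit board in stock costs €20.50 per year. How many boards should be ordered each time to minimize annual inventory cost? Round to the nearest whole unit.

Q* ≈ 887 boards

Annual demand D = 1,020 × 50 = 51,000.
EOQ = √(2DS / H) = √(2 × 51,000 × 158 / 20.5).
= √(16,116,000 / 20.5) = √786,146.3415 ≈ 886.649.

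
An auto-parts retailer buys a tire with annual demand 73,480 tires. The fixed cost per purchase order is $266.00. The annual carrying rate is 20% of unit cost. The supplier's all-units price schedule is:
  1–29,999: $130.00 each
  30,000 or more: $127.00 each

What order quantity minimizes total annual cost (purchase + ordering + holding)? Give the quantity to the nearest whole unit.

Holding cost per unit per year at price C is H = 0.20·C.
Candidates are each tier's EOQ (if it falls in that tier) and each price-break quantity.
EOQ at $130.00 = 1226.2 (feasible in tier 1): TC = 73,480×$130.00 + (73,480/1226.2)×266 + (1226.2/2)×0.20×$130.00 = $9,584,280.64.
EOQ at $127.00 = 1240.6 < 30000, so use break Q=30000: TC = 73,480×$127.00 + (73,480/30000.0)×266 + (30000.0/2)×0.20×$127.00 = $9,713,611.52.
Lowest total cost is $9,584,280.64 at Q = 1226.2.

Q* ≈ 1,226 tires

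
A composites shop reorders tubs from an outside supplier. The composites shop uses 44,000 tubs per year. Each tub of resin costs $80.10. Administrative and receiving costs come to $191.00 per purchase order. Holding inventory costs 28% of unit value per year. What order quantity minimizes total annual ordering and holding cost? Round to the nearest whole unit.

Q* ≈ 866 tubs

Holding cost H = 0.28 × $80.10 = $22.4280 per unit per year.
EOQ = √(2DS / H) = √(2 × 44,000 × 191 / 22.428).
= √(16,808,000 / 22.428) = √749,420.3674 ≈ 865.691.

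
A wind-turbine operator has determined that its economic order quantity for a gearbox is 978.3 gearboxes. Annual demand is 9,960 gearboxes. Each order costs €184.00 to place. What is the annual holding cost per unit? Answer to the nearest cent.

H ≈ €3.83

The basic EOQ model gives Q* = √(2DS/H); rearrange for the unknown.
From Q* = √(2DS/H): H = 2DS / Q*² = 2 × 9,960 × 184 / 978.3² = 3.8297.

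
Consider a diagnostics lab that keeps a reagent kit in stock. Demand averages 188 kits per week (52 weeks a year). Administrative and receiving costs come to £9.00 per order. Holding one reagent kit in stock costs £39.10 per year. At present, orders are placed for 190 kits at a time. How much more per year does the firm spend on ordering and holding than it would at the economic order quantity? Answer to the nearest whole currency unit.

Annual demand D = 188 × 52 = 9,776.
EOQ = √(2DS/H) = √(2 × 9,776 × 9 / 39.1) ≈ 67.09.
Cost at Q* = (D/Q*)S + (Q*/2)H = √(2DSH) ≈ £2,623.04.
Cost at Q = 190: (9,776/190)×9 + (190/2)×39.1 = £463.07 + £3,714.50 = £4,177.57.
Excess = £4,177.57 − £2,623.04 = £1,554.53.

Extra cost ≈ £1,555 per year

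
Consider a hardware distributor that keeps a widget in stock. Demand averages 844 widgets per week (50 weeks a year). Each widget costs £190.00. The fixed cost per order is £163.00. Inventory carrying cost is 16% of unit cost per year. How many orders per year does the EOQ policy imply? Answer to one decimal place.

N ≈ 62.7 orders per year

Annual demand D = 844 × 50 = 42,200.
Holding cost H = 0.16 × £190.00 = £30.4000 per unit per year.
The optimal lot size = √(2DS/H) = √(2 × 42,200 × 163 / 30.4) ≈ 672.71.
Orders per year = D / Q* = 42,200 / 672.71 ≈ 62.731.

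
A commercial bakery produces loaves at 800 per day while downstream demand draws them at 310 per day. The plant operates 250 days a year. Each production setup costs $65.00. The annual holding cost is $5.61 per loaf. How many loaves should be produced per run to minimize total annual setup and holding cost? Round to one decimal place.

Annual demand D = 310 × 250 = 77,500.
Production build-up factor (1 − d/p) = 1 − 310/800 = 0.6125.
Q* = √(2DS / (H(1 − d/p))) = √(2 × 77,500 × 65 / (5.61 × 0.6125)).
= √(10,075,000 / 3.4361) ≈ 1712.332.

Q* ≈ 1,712.3 loaves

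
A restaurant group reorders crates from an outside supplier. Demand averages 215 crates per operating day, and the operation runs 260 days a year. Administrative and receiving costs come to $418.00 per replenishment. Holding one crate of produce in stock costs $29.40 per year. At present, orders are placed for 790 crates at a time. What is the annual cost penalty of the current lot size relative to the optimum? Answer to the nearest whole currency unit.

Annual demand D = 215 × 260 = 55,900.
EOQ = √(2DS/H) = √(2 × 55,900 × 418 / 29.4) ≈ 1260.77.
Cost at Q* = (D/Q*)S + (Q*/2)H = √(2DSH) ≈ $37,066.60.
Cost at Q = 790: (55,900/790)×418 + (790/2)×29.4 = $29,577.47 + $11,613.00 = $41,190.47.
Excess = $41,190.47 − $37,066.60 = $4,123.87.

Extra cost ≈ $4,124 per year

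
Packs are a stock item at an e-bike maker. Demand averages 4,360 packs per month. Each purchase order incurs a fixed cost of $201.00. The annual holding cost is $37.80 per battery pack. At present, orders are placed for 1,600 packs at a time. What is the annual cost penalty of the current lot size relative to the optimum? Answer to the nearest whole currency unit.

Annual demand D = 4,360 × 12 = 52,320.
EOQ = √(2DS/H) = √(2 × 52,320 × 201 / 37.8) ≈ 745.94.
Cost at Q* = (D/Q*)S + (Q*/2)H = √(2DSH) ≈ $28,196.34.
Cost at Q = 1,600: (52,320/1,600)×201 + (1,600/2)×37.8 = $6,572.70 + $30,240.00 = $36,812.70.
Excess = $36,812.70 − $28,196.34 = $8,616.36.

Extra cost ≈ $8,616 per year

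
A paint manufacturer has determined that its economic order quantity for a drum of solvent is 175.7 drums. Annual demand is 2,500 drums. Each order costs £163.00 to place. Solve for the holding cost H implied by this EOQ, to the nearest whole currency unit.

H ≈ £26

Invert the EOQ relation Q*² = 2DS/H.
From Q* = √(2DS/H): H = 2DS / Q*² = 2 × 2,500 × 163 / 175.7² = 26.4006.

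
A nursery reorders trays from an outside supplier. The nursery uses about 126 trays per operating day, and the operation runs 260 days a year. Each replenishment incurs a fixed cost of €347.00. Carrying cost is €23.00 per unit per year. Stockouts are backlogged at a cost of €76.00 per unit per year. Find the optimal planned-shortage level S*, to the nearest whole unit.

Annual demand D = 126 × 260 = 32,760.
With planned backorders, Q* = √(2DS/H) · √((H+B)/B).
√(2DS/H) = √(2 × 32,760 × 347 / 23) = 994.232.
√((H+B)/B) = √((23+76)/76) = 1.1413.
Q* ≈ 1134.746.
S* = Q* · H/(H+B) = 1134.746 × 23/99 ≈ 263.628.

S* ≈ 264 trays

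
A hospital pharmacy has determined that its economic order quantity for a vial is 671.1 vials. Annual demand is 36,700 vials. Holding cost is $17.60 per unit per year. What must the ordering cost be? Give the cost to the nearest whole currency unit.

The basic EOQ model gives Q* = √(2DS/H); rearrange for the unknown.
From Q* = √(2DS/H): S = Q*²H / (2D) = 671.1² × 17.6 / (2 × 36,700) = 107.9919.

S ≈ $108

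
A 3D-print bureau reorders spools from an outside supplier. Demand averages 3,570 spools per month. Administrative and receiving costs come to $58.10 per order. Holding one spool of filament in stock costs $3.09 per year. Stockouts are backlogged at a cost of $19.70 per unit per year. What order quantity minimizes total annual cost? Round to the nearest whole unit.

Annual demand D = 3,570 × 12 = 42,840.
With planned backorders, Q* = √(2DS/H) · √((H+B)/B).
√(2DS/H) = √(2 × 42,840 × 58.1 / 3.09) = 1269.254.
√((H+B)/B) = √((3.09+19.7)/19.7) = 1.0756.
Q* ≈ 1365.173.

Q* ≈ 1,365 spools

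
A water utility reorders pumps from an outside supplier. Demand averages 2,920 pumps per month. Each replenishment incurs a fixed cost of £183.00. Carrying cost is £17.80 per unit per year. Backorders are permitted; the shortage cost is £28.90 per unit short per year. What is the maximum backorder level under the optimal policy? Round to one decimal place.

Annual demand D = 2,920 × 12 = 35,040.
With planned backorders, Q* = √(2DS/H) · √((H+B)/B).
√(2DS/H) = √(2 × 35,040 × 183 / 17.8) = 848.814.
√((H+B)/B) = √((17.8+28.9)/28.9) = 1.2712.
Q* ≈ 1079.002.
S* = Q* · H/(H+B) = 1079.002 × 17.8/46.7 ≈ 411.268.

S* ≈ 411.3 pumps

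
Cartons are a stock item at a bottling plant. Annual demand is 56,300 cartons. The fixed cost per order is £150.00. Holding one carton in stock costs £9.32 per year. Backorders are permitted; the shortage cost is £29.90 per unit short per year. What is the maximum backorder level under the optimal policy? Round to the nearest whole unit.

S* ≈ 366 cartons

With planned backorders, Q* = √(2DS/H) · √((H+B)/B).
√(2DS/H) = √(2 × 56,300 × 150 / 9.32) = 1346.192.
√((H+B)/B) = √((9.32+29.9)/29.9) = 1.1453.
Q* ≈ 1541.789.
S* = Q* · H/(H+B) = 1541.789 × 9.32/39.22 ≈ 366.381.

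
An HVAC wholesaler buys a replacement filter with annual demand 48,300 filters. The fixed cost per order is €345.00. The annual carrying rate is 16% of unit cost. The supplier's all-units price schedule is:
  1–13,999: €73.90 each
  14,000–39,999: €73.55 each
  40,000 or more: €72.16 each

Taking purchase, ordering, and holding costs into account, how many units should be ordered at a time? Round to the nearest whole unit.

Q* ≈ 1,679 filters

Holding cost per unit per year at price C is H = 0.16·C.
Candidates are each tier's EOQ (if it falls in that tier) and each price-break quantity.
EOQ at €73.90 = 1678.9 (feasible in tier 1): TC = 48,300×€73.90 + (48,300/1678.9)×345 + (1678.9/2)×0.16×€73.90 = €3,589,220.91.
EOQ at €73.55 = 1682.9 < 14000, so use break Q=14000: TC = 48,300×€73.55 + (48,300/14000.0)×345 + (14000.0/2)×0.16×€73.55 = €3,636,031.25.
EOQ at €72.16 = 1699.0 < 40000, so use break Q=40000: TC = 48,300×€72.16 + (48,300/40000.0)×345 + (40000.0/2)×0.16×€72.16 = €3,716,656.59.
Lowest total cost is €3,589,220.91 at Q = 1678.9.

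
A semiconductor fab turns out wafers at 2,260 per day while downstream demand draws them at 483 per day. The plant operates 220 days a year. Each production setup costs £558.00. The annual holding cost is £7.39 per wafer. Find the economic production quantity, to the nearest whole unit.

Annual demand D = 483 × 220 = 106,260.
Production build-up factor (1 − d/p) = 1 − 483/2,260 = 0.7863.
Q* = √(2DS / (H(1 − d/p))) = √(2 × 106,260 × 558 / (7.39 × 0.7863)).
= √(118,586,160 / 5.8106) ≈ 4517.574.

Q* ≈ 4,518 wafers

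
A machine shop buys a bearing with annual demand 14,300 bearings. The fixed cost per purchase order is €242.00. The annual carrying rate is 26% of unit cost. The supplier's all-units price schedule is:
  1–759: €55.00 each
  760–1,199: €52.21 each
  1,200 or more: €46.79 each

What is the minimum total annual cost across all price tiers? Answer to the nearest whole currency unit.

TC* ≈ €679,280

Holding cost per unit per year at price C is H = 0.26·C.
For each price level, check whether its EOQ is feasible; otherwise the best quantity at that price is the breakpoint.
EOQ at €55.00 = 695.7 (feasible in tier 1): TC = 14,300×€55.00 + (14,300/695.7)×242 + (695.7/2)×0.26×€55.00 = €796,448.53.
EOQ at €52.21 = 714.0 < 760, so use break Q=760: TC = 14,300×€52.21 + (14,300/760.0)×242 + (760.0/2)×0.26×€52.21 = €756,314.77.
EOQ at €46.79 = 754.3 < 1200, so use break Q=1200: TC = 14,300×€46.79 + (14,300/1200.0)×242 + (1200.0/2)×0.26×€46.79 = €679,280.07.
Lowest total cost among the candidates is at Q = 1200.0.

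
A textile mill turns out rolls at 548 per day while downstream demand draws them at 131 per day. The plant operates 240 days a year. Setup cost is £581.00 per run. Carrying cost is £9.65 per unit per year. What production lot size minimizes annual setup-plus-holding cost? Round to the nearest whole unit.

Annual demand D = 131 × 240 = 31,440.
Production build-up factor (1 − d/p) = 1 − 131/548 = 0.7609.
Q* = √(2DS / (H(1 − d/p))) = √(2 × 31,440 × 581 / (9.65 × 0.7609)).
= √(36,533,280 / 7.3432) ≈ 2230.504.

Q* ≈ 2,231 rolls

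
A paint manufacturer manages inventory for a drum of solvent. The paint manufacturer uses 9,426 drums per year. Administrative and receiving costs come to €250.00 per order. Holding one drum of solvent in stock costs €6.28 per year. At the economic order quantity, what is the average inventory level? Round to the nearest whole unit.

EOQ = √(2DS/H) = √(2 × 9,426 × 250 / 6.28) ≈ 866.30.
Average inventory = Q*/2 ≈ 866.30 / 2 = 433.151.

Average inventory ≈ 433 drums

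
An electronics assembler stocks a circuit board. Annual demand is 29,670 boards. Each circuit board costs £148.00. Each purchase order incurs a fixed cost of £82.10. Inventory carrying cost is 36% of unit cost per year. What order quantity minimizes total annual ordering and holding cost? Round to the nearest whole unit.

Q* ≈ 302 boards

Holding cost H = 0.36 × £148.00 = £53.2800 per unit per year.
EOQ = √(2DS / H) = √(2 × 29,670 × 82.1 / 53.28).
= √(4,871,814 / 53.28) = √91,437.9505 ≈ 302.387.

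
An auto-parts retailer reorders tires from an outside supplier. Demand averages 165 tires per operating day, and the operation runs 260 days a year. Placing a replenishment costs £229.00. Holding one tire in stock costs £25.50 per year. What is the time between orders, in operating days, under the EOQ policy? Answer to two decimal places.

Annual demand D = 165 × 260 = 42,900.
Q* = √(2DS/H) = √(2 × 42,900 × 229 / 25.5) ≈ 877.79.
Cycle time = Q*/D × 260 = 877.79 / 42,900 × 260 ≈ 5.320 days.

T ≈ 5.32 days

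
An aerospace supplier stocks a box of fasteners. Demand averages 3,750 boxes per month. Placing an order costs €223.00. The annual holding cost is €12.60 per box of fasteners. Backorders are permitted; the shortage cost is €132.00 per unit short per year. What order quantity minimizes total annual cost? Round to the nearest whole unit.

Q* ≈ 1,321 boxes

Annual demand D = 3,750 × 12 = 45,000.
With planned backorders, Q* = √(2DS/H) · √((H+B)/B).
√(2DS/H) = √(2 × 45,000 × 223 / 12.6) = 1262.084.
√((H+B)/B) = √((12.6+132)/132) = 1.0466.
Q* ≈ 1320.948.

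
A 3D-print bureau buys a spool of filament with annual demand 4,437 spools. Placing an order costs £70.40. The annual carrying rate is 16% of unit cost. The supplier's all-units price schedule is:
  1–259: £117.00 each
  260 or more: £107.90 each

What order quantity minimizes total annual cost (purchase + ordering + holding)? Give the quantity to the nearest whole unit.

Holding cost per unit per year at price C is H = 0.16·C.
Candidates are each tier's EOQ (if it falls in that tier) and each price-break quantity.
EOQ at £117.00 = 182.7 (feasible in tier 1): TC = 4,437×£117.00 + (4,437/182.7)×70.4 + (182.7/2)×0.16×£117.00 = £522,548.79.
EOQ at £107.90 = 190.2 < 260, so use break Q=260: TC = 4,437×£107.90 + (4,437/260.0)×70.4 + (260.0/2)×0.16×£107.90 = £482,198.02.
Lowest total cost is £482,198.02 at Q = 260.0.

Q* ≈ 260 spools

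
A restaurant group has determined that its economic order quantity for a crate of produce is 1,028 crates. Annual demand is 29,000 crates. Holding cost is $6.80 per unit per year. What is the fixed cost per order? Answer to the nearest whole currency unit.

Invert the EOQ relation Q*² = 2DS/H.
From Q* = √(2DS/H): S = Q*²H / (2D) = 1,028² × 6.8 / (2 × 29,000) = 123.8988.

S ≈ $124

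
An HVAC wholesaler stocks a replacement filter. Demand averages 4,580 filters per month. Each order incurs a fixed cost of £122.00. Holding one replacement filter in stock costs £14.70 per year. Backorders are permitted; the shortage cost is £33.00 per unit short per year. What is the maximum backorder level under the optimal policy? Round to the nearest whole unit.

Annual demand D = 4,580 × 12 = 54,960.
With planned backorders, Q* = √(2DS/H) · √((H+B)/B).
√(2DS/H) = √(2 × 54,960 × 122 / 14.7) = 955.124.
√((H+B)/B) = √((14.7+33)/33) = 1.2023.
Q* ≈ 1148.317.
S* = Q* · H/(H+B) = 1148.317 × 14.7/47.7 ≈ 353.884.

S* ≈ 354 filters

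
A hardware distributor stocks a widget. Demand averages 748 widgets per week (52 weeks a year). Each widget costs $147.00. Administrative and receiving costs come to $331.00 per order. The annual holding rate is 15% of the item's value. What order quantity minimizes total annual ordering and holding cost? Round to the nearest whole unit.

Annual demand D = 748 × 52 = 38,896.
Holding cost H = 0.15 × $147.00 = $22.0500 per unit per year.
EOQ = √(2DS / H) = √(2 × 38,896 × 331 / 22.05).
= √(25,749,152 / 22.05) = √1,167,761.9955 ≈ 1080.630.

Q* ≈ 1,081 widgets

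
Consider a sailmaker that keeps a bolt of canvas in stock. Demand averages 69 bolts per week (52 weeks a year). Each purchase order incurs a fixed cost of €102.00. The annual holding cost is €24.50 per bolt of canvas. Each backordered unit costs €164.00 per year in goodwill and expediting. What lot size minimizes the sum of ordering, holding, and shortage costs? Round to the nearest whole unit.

Q* ≈ 185 bolts

Annual demand D = 69 × 52 = 3,588.
With planned backorders, Q* = √(2DS/H) · √((H+B)/B).
√(2DS/H) = √(2 × 3,588 × 102 / 24.5) = 172.846.
√((H+B)/B) = √((24.5+164)/164) = 1.0721.
Q* ≈ 185.307.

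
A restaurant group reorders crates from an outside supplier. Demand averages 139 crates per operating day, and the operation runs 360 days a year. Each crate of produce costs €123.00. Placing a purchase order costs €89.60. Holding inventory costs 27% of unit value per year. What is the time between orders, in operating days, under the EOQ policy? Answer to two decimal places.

T ≈ 3.74 days

Annual demand D = 139 × 360 = 50,040.
Holding cost H = 0.27 × €123.00 = €33.2100 per unit per year.
The optimal lot size = √(2DS/H) = √(2 × 50,040 × 89.6 / 33.21) ≈ 519.63.
Cycle time = Q*/D × 360 = 519.63 / 50,040 × 360 ≈ 3.738 days.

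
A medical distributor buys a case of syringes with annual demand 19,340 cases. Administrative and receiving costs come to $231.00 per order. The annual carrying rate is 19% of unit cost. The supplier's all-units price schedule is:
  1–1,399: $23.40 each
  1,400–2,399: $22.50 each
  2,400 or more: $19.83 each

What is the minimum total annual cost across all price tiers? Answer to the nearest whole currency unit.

TC* ≈ $389,895

Holding cost per unit per year at price C is H = 0.19·C.
Evaluate total cost at each tier's feasible EOQ or, if the EOQ is below the tier, at the tier's minimum quantity.
Tier 1 ($23.40): EOQ = 1417.6 exceeds tier's upper bound 1399, so this tier is dominated.
EOQ at $22.50 = 1445.7 (feasible in tier 2): TC = 19,340×$22.50 + (19,340/1445.7)×231 + (1445.7/2)×0.19×$22.50 = $441,330.41.
EOQ at $19.83 = 1540.0 < 2400, so use break Q=2400: TC = 19,340×$19.83 + (19,340/2400.0)×231 + (2400.0/2)×0.19×$19.83 = $389,894.91.
Lowest total cost among the candidates is at Q = 2400.0.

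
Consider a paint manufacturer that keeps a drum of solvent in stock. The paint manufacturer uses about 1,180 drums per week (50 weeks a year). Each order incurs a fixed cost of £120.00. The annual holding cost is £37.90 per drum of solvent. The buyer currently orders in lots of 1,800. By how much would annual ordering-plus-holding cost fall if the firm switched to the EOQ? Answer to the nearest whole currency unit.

Extra cost ≈ £14,877 per year

Annual demand D = 1,180 × 50 = 59,000.
EOQ = √(2DS/H) = √(2 × 59,000 × 120 / 37.9) ≈ 611.24.
Cost at Q* = (D/Q*)S + (Q*/2)H = √(2DSH) ≈ £23,166.01.
Cost at Q = 1,800: (59,000/1,800)×120 + (1,800/2)×37.9 = £3,933.33 + £34,110.00 = £38,043.33.
Excess = £38,043.33 − £23,166.01 = £14,877.32.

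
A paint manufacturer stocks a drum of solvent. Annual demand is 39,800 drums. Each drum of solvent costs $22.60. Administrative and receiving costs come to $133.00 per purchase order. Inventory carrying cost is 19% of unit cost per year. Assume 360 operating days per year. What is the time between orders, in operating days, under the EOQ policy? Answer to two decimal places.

T ≈ 14.20 days

Holding cost H = 0.19 × $22.60 = $4.2940 per unit per year.
EOQ = √(2DS/H) = √(2 × 39,800 × 133 / 4.294) ≈ 1570.19.
Cycle time = Q*/D × 360 = 1570.19 / 39,800 × 360 ≈ 14.203 days.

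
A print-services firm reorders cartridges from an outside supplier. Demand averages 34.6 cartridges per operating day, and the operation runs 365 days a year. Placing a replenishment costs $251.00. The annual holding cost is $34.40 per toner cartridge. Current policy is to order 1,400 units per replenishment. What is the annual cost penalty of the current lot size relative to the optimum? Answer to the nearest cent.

Extra cost ≈ $11,576.41 per year

Annual demand D = 34.6 × 365 = 12,629.
EOQ = √(2DS/H) = √(2 × 12,629 × 251 / 34.4) ≈ 429.30.
Cost at Q* = (D/Q*)S + (Q*/2)H = √(2DSH) ≈ $14,767.79.
Cost at Q = 1,400: (12,629/1,400)×251 + (1,400/2)×34.4 = $2,264.20 + $24,080.00 = $26,344.20.
Excess = $26,344.20 − $14,767.79 = $11,576.41.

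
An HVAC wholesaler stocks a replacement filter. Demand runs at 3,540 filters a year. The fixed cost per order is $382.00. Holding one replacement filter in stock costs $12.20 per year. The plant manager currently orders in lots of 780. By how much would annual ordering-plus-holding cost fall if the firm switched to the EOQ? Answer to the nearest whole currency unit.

EOQ = √(2DS/H) = √(2 × 3,540 × 382 / 12.2) ≈ 470.83.
Cost at Q* = (D/Q*)S + (Q*/2)H = √(2DSH) ≈ $5,744.18.
Cost at Q = 780: (3,540/780)×382 + (780/2)×12.2 = $1,733.69 + $4,758.00 = $6,491.69.
Excess = $6,491.69 − $5,744.18 = $747.51.

Extra cost ≈ $748 per year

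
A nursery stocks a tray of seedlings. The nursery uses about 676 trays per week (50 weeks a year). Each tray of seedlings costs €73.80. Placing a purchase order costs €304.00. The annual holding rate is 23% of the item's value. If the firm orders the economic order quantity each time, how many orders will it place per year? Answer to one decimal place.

Annual demand D = 676 × 50 = 33,800.
Holding cost H = 0.23 × €73.80 = €16.9740 per unit per year.
Q* = √(2DS/H) = √(2 × 33,800 × 304 / 16.974) ≈ 1100.32.
Orders per year = D / Q* = 33,800 / 1100.32 ≈ 30.718.

N ≈ 30.7 orders per year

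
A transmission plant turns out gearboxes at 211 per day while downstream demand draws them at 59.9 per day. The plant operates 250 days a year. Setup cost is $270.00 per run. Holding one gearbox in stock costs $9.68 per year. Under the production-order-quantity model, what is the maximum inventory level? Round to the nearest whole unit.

I_max ≈ 773 gearboxes

Annual demand D = 59.9 × 250 = 14,975.
Production build-up factor (1 − d/p) = 1 − 59.9/211 = 0.7161.
Q* = √(2DS / (H(1 − d/p))) = √(2 × 14,975 × 270 / (9.68 × 0.7161)).
= √(8,086,500 / 6.932) ≈ 1080.069.
Maximum inventory = Q*(1 − d/p) = 1080.069 × 0.7161 ≈ 773.452.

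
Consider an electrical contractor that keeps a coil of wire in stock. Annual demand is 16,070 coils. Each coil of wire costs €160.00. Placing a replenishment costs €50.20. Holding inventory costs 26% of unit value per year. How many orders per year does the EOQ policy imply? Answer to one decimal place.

Holding cost H = 0.26 × €160.00 = €41.6000 per unit per year.
Q* = √(2DS/H) = √(2 × 16,070 × 50.2 / 41.6) ≈ 196.94.
Orders per year = D / Q* = 16,070 / 196.94 ≈ 81.600.

N ≈ 81.6 orders per year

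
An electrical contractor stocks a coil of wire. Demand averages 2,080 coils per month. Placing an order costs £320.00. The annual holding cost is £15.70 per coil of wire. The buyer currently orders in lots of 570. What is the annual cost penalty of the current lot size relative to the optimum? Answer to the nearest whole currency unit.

Extra cost ≈ £2,651 per year

Annual demand D = 2,080 × 12 = 24,960.
EOQ = √(2DS/H) = √(2 × 24,960 × 320 / 15.7) ≈ 1008.70.
Cost at Q* = (D/Q*)S + (Q*/2)H = √(2DSH) ≈ £15,836.61.
Cost at Q = 570: (24,960/570)×320 + (570/2)×15.7 = £14,012.63 + £4,474.50 = £18,487.13.
Excess = £18,487.13 − £15,836.61 = £2,650.53.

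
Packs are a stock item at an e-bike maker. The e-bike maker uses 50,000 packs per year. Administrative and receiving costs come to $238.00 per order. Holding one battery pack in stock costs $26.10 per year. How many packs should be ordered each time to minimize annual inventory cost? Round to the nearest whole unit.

EOQ = √(2DS / H) = √(2 × 50,000 × 238 / 26.1).
= √(23,800,000 / 26.1) = √911,877.3946 ≈ 954.923.

Q* ≈ 955 packs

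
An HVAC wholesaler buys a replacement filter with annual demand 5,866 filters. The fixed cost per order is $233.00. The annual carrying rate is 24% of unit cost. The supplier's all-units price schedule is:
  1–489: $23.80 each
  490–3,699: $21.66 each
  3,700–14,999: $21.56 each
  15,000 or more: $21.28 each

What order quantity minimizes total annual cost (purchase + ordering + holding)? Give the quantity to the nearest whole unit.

Q* ≈ 725 filters

Holding cost per unit per year at price C is H = 0.24·C.
For each price level, check whether its EOQ is feasible; otherwise the best quantity at that price is the breakpoint.
Tier 1 ($23.80): EOQ = 691.8 exceeds tier's upper bound 489, so this tier is dominated.
EOQ at $21.66 = 725.2 (feasible in tier 2): TC = 5,866×$21.66 + (5,866/725.2)×233 + (725.2/2)×0.24×$21.66 = $130,827.19.
EOQ at $21.56 = 726.8 < 3700, so use break Q=3700: TC = 5,866×$21.56 + (5,866/3700.0)×233 + (3700.0/2)×0.24×$21.56 = $136,413.00.
EOQ at $21.28 = 731.6 < 15000, so use break Q=15000: TC = 5,866×$21.28 + (5,866/15000.0)×233 + (15000.0/2)×0.24×$21.28 = $163,223.60.
Lowest total cost is $130,827.19 at Q = 725.2.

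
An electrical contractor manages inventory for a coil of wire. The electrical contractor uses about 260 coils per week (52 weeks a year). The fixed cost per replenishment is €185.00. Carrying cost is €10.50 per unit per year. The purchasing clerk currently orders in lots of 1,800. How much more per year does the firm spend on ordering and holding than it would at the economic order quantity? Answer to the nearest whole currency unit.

Annual demand D = 260 × 52 = 13,520.
EOQ = √(2DS/H) = √(2 × 13,520 × 185 / 10.5) ≈ 690.23.
Cost at Q* = (D/Q*)S + (Q*/2)H = √(2DSH) ≈ €7,247.43.
Cost at Q = 1,800: (13,520/1,800)×185 + (1,800/2)×10.5 = €1,389.56 + €9,450.00 = €10,839.56.
Excess = €10,839.56 − €7,247.43 = €3,592.13.

Extra cost ≈ €3,592 per year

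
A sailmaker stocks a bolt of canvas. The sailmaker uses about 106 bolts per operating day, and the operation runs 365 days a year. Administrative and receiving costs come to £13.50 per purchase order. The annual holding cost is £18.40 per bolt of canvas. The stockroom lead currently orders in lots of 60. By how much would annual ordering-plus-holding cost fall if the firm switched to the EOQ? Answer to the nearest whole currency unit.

Annual demand D = 106 × 365 = 38,690.
EOQ = √(2DS/H) = √(2 × 38,690 × 13.5 / 18.4) ≈ 238.27.
Cost at Q* = (D/Q*)S + (Q*/2)H = √(2DSH) ≈ £4,384.20.
Cost at Q = 60: (38,690/60)×13.5 + (60/2)×18.4 = £8,705.25 + £552.00 = £9,257.25.
Excess = £9,257.25 − £4,384.20 = £4,873.05.

Extra cost ≈ £4,873 per year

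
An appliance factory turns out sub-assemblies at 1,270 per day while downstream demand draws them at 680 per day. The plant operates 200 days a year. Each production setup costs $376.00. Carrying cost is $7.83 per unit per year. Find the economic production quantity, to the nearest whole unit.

Q* ≈ 5,302 sub-assemblies

Annual demand D = 680 × 200 = 136,000.
Production build-up factor (1 − d/p) = 1 − 680/1,270 = 0.4646.
Q* = √(2DS / (H(1 − d/p))) = √(2 × 136,000 × 376 / (7.83 × 0.4646)).
= √(102,272,000 / 3.6376) ≈ 5302.411.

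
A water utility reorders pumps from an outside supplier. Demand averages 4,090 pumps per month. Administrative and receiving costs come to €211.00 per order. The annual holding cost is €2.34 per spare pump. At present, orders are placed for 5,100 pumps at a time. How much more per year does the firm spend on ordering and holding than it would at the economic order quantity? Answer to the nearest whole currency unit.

Extra cost ≈ €1,036 per year

Annual demand D = 4,090 × 12 = 49,080.
EOQ = √(2DS/H) = √(2 × 49,080 × 211 / 2.34) ≈ 2975.09.
Cost at Q* = (D/Q*)S + (Q*/2)H = √(2DSH) ≈ €6,961.72.
Cost at Q = 5,100: (49,080/5,100)×211 + (5,100/2)×2.34 = €2,030.56 + €5,967.00 = €7,997.56.
Excess = €7,997.56 − €6,961.72 = €1,035.85.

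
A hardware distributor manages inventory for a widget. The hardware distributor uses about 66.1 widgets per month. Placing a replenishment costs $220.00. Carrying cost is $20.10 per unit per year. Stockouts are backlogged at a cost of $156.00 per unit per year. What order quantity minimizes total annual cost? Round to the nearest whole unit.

Q* ≈ 140 widgets

Annual demand D = 66.1 × 12 = 793.2.
With planned backorders, Q* = √(2DS/H) · √((H+B)/B).
√(2DS/H) = √(2 × 793.2 × 220 / 20.1) = 131.771.
√((H+B)/B) = √((20.1+156)/156) = 1.0625.
Q* ≈ 140.003.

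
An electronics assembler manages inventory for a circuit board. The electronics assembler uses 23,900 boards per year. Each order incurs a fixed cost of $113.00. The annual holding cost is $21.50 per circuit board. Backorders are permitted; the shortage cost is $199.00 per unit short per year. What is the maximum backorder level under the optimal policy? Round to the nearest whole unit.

S* ≈ 51 boards

With planned backorders, Q* = √(2DS/H) · √((H+B)/B).
√(2DS/H) = √(2 × 23,900 × 113 / 21.5) = 501.226.
√((H+B)/B) = √((21.5+199)/199) = 1.0526.
Q* ≈ 527.608.
S* = Q* · H/(H+B) = 527.608 × 21.5/220.5 ≈ 51.445.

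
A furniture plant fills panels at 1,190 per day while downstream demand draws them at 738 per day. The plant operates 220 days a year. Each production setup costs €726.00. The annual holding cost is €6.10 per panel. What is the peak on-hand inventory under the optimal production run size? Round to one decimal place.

Annual demand D = 738 × 220 = 162,360.
Production build-up factor (1 − d/p) = 1 − 738/1,190 = 0.3798.
Q* = √(2DS / (H(1 − d/p))) = √(2 × 162,360 × 726 / (6.1 × 0.3798)).
= √(235,746,720 / 2.317) ≈ 10087.004.
Maximum inventory = Q*(1 − d/p) = 10087.004 × 0.3798 ≈ 3831.366.

I_max ≈ 3,831.4 panels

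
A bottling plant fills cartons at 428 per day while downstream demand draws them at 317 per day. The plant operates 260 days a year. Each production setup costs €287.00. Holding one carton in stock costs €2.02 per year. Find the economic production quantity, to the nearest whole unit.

Annual demand D = 317 × 260 = 82,420.
Production build-up factor (1 − d/p) = 1 − 317/428 = 0.2593.
Q* = √(2DS / (H(1 − d/p))) = √(2 × 82,420 × 287 / (2.02 × 0.2593)).
= √(47,309,080 / 0.5239) ≈ 9502.918.

Q* ≈ 9,503 cartons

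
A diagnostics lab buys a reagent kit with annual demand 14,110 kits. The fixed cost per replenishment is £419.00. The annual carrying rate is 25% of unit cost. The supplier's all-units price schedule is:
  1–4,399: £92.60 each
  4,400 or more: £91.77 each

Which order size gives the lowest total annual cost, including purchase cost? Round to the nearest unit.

Holding cost per unit per year at price C is H = 0.25·C.
Evaluate total cost at each tier's feasible EOQ or, if the EOQ is below the tier, at the tier's minimum quantity.
EOQ at £92.60 = 714.7 (feasible in tier 1): TC = 14,110×£92.60 + (14,110/714.7)×419 + (714.7/2)×0.25×£92.60 = £1,323,130.78.
EOQ at £91.77 = 717.9 < 4400, so use break Q=4400: TC = 14,110×£91.77 + (14,110/4400.0)×419 + (4400.0/2)×0.25×£91.77 = £1,346,691.86.
Lowest total cost is £1,323,130.78 at Q = 714.7.

Q* ≈ 715 kits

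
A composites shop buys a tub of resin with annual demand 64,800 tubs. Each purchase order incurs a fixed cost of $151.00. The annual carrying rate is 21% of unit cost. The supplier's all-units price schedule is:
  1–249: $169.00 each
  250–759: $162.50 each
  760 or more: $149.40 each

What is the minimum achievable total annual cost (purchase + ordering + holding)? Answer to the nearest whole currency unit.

TC* ≈ $9,705,899

Holding cost per unit per year at price C is H = 0.21·C.
Candidates are each tier's EOQ (if it falls in that tier) and each price-break quantity.
Tier 1 ($169.00): EOQ = 742.6 exceeds tier's upper bound 249, so this tier is dominated.
EOQ at $162.50 = 757.3 (feasible in tier 2): TC = 64,800×$162.50 + (64,800/757.3)×151 + (757.3/2)×0.21×$162.50 = $10,555,842.07.
EOQ at $149.40 = 789.8 (feasible in tier 3): TC = 64,800×$149.40 + (64,800/789.8)×151 + (789.8/2)×0.21×$149.40 = $9,705,898.55.
Lowest total cost among the candidates is at Q = 789.8.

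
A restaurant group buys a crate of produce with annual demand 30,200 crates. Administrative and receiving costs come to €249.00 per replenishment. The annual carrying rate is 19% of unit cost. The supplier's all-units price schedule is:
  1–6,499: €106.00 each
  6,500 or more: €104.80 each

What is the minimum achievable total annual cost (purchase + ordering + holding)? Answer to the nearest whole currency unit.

Holding cost per unit per year at price C is H = 0.19·C.
Evaluate total cost at each tier's feasible EOQ or, if the EOQ is below the tier, at the tier's minimum quantity.
EOQ at €106.00 = 864.1 (feasible in tier 1): TC = 30,200×€106.00 + (30,200/864.1)×249 + (864.1/2)×0.19×€106.00 = €3,218,603.95.
EOQ at €104.80 = 869.1 < 6500, so use break Q=6500: TC = 30,200×€104.80 + (30,200/6500.0)×249 + (6500.0/2)×0.19×€104.80 = €3,230,830.89.
Lowest total cost among the candidates is at Q = 864.1.

TC* ≈ €3,218,604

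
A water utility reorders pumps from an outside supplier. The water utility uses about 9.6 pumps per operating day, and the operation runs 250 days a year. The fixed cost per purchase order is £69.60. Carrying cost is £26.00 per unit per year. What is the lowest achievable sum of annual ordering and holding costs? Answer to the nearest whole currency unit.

TC* ≈ £2,947

Annual demand D = 9.6 × 250 = 2,400.
Q* = √(2DS/H) = √(2 × 2,400 × 69.6 / 26) ≈ 113.35.
At Q*, ordering cost (D/Q*)S equals holding cost (Q*/2)H, each = √(DSH/2).
Minimum total = √(2DSH) = √(2 × 2,400 × 69.6 × 26) ≈ 2947.216.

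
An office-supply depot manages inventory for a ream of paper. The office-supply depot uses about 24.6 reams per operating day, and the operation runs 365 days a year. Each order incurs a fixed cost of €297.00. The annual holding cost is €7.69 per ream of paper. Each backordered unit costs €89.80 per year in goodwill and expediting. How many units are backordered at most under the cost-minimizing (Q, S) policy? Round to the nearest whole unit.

S* ≈ 68 reams

Annual demand D = 24.6 × 365 = 8,979.
With planned backorders, Q* = √(2DS/H) · √((H+B)/B).
√(2DS/H) = √(2 × 8,979 × 297 / 7.69) = 832.806.
√((H+B)/B) = √((7.69+89.8)/89.8) = 1.0419.
Q* ≈ 867.733.
S* = Q* · H/(H+B) = 867.733 × 7.69/97.49 ≈ 68.447.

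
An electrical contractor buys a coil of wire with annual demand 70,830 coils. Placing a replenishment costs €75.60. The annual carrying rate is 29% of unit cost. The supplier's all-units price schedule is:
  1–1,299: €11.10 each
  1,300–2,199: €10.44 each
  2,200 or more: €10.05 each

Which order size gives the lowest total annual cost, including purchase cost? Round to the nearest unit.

Q* ≈ 2,200 coils

Holding cost per unit per year at price C is H = 0.29·C.
For each price level, check whether its EOQ is feasible; otherwise the best quantity at that price is the breakpoint.
Tier 1 (€11.10): EOQ = 1824.0 exceeds tier's upper bound 1299, so this tier is dominated.
EOQ at €10.44 = 1880.8 (feasible in tier 2): TC = 70,830×€10.44 + (70,830/1880.8)×75.6 + (1880.8/2)×0.29×€10.44 = €745,159.41.
EOQ at €10.05 = 1916.9 < 2200, so use break Q=2200: TC = 70,830×€10.05 + (70,830/2200.0)×75.6 + (2200.0/2)×0.29×€10.05 = €717,481.43.
Lowest total cost is €717,481.43 at Q = 2200.0.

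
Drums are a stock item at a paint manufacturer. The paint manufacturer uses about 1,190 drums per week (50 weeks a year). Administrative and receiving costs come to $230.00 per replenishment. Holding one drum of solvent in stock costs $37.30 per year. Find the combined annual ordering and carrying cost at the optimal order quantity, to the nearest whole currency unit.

TC* ≈ $31,952

Annual demand D = 1,190 × 50 = 59,500.
EOQ = √(2DS/H) = √(2 × 59,500 × 230 / 37.3) ≈ 856.61.
At Q*, ordering cost (D/Q*)S equals holding cost (Q*/2)H, each = √(DSH/2).
Minimum total = √(2DSH) = √(2 × 59,500 × 230 × 37.3) ≈ 31951.541.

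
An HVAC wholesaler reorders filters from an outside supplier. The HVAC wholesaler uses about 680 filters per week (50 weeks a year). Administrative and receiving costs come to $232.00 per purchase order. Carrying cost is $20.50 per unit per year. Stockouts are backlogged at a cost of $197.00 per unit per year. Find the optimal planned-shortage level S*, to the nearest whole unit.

S* ≈ 87 filters

Annual demand D = 680 × 50 = 34,000.
With planned backorders, Q* = √(2DS/H) · √((H+B)/B).
√(2DS/H) = √(2 × 34,000 × 232 / 20.5) = 877.246.
√((H+B)/B) = √((20.5+197)/197) = 1.0507.
Q* ≈ 921.760.
S* = Q* · H/(H+B) = 921.760 × 20.5/217.5 ≈ 86.879.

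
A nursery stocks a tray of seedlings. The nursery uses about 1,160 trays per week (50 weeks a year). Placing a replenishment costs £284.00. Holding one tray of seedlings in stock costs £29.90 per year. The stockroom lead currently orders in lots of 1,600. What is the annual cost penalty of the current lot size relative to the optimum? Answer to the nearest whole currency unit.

Extra cost ≈ £2,830 per year

Annual demand D = 1,160 × 50 = 58,000.
EOQ = √(2DS/H) = √(2 × 58,000 × 284 / 29.9) ≈ 1049.67.
Cost at Q* = (D/Q*)S + (Q*/2)H = √(2DSH) ≈ £31,385.12.
Cost at Q = 1,600: (58,000/1,600)×284 + (1,600/2)×29.9 = £10,295.00 + £23,920.00 = £34,215.00.
Excess = £34,215.00 − £31,385.12 = £2,829.88.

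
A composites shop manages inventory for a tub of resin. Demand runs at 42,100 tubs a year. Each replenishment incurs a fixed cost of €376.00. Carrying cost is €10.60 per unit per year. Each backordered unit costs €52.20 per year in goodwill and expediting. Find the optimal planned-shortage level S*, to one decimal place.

With planned backorders, Q* = √(2DS/H) · √((H+B)/B).
√(2DS/H) = √(2 × 42,100 × 376 / 10.6) = 1728.212.
√((H+B)/B) = √((10.6+52.2)/52.2) = 1.0968.
Q* ≈ 1895.578.
S* = Q* · H/(H+B) = 1895.578 × 10.6/62.8 ≈ 319.954.

S* ≈ 320.0 tubs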